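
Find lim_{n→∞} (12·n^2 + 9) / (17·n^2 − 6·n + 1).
lim = 12/17

For large n the leading n^2 terms dominate both numerator and denominator. Dividing top and bottom by n^2, every other term tends to 0, leaving 12/17.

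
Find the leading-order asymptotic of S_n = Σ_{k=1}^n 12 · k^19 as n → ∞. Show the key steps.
S_n ~ 3 · n^20 / 5

By integral comparison (Euler-Maclaurin), Σ_{k=1}^n 12 · k^19 = 12 · ∫_0^n x^19 dx + O(n^19) = 12 · n^20/20 = 3 · n^20 / 5 + O(n^19). (Equivalently, Faulhaber's formula gives the same leading term.)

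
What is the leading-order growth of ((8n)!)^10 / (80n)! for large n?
((8n)!)^10/(80n)! ~ ((2π·8n)^(9/2) / sqrt(10)) · 10^(−10·8n)  →  0

Write N = 8n. Stirling: N! ~ sqrt(2π N)(N/e)^N and (10N)! ~ sqrt(2π·10N)·(10N/e)^(10N).
  (N!)^10/(10N)! ~ (2π N)^(10/2) (N/e)^(10N) / [sqrt(2π·10N) (10N/e)^(10N)]
     = (2π N)^(10/2) / sqrt(2π·10N) · (N/(10N))^(10N)
     = (2π N)^((10−1)/2) / sqrt(10) · 10^(−10N).
Since 10^10 > 1, the factor 10^(−10N) decays exponentially, so the ratio → 0. Substituting N = 8n gives the stated form.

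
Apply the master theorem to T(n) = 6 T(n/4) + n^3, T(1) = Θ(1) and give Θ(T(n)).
T(n) = Θ(n^3)

log_4 6 ≈ 1.292. f(n) = n^3 dominates n^(log_4 6) since 3 > 1.292, and the regularity condition a·f(n/b) = 6·(n/4)^3 = (6/64)·n^3 ≤ c·f(n) holds with c = 6/64 ≈ 0.0938 < 1. So this is Case 3: T(n) = Θ(f(n)) = Θ(n^3).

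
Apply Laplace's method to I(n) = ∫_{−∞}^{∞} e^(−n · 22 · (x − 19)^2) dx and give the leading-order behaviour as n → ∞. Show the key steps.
I(n) = sqrt(π/(22n))

Here φ(x) = 22 · (x − 19)^2 has its unique minimum at x* = 19 with φ(x*) = 0 and φ''(x*) = 44. Laplace's method gives
  I(n) ~ e^(−n φ(x*)) · sqrt(2π / (n · φ''(x*))) = sqrt(2π / (44n)) = sqrt(π/(22n)).
This is exact: substituting u = (x − 19)·sqrt(22n) gives I(n) = (1/sqrt(22n)) ∫_{−∞}^{∞} e^(−u^2) du = sqrt(π/(22n)).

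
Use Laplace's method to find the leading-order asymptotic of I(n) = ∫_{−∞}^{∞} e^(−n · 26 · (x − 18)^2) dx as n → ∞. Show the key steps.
I(n) = sqrt(π/(26n))

Here φ(x) = 26 · (x − 18)^2 has its unique minimum at x* = 18 with φ(x*) = 0 and φ''(x*) = 52. Laplace's method gives
  I(n) ~ e^(−n φ(x*)) · sqrt(2π / (n · φ''(x*))) = sqrt(2π / (52n)) = sqrt(π/(26n)).
This is exact: substituting u = (x − 18)·sqrt(26n) gives I(n) = (1/sqrt(26n)) ∫_{−∞}^{∞} e^(−u^2) du = sqrt(π/(26n)).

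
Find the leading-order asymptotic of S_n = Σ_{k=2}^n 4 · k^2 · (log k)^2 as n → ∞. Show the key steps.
S_n ~ 4 · n^3 · (log n)^2 / 3

By integral comparison, S_n = ∫_1^n 4 · x^2 · (log x)^2 dx + O(n^2 · (log n)^2). For the integral, the leading term of ∫_1^n x^2 (log x)^2 dx is n^3/3 · (log n)^2 (by repeated integration by parts; each step lowers the log-exponent and produces a relatively O(1/log n) correction). Hence S_n ~ 4 · n^3 · (log n)^2 / 3.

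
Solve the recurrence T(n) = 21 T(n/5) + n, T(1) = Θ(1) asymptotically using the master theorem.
T(n) = Θ(n^(log_5 21))

Master theorem: compare f(n) = n to n^(log_5 21) where log_5 21 ≈ 1.892. Since 1 < log_5 21, we have f(n) = O(n^(log_5 21 − ε)) for some ε > 0 — Case 1. Hence T(n) = Θ(n^(log_5 21)).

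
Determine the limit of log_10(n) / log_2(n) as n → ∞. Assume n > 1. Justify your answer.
lim = ln(2) / ln(10) = log_10(2)

Change of base: log_10(n) = ln n / ln 10 and log_2(n) = ln n / ln 2. The ratio is (ln n / ln 10) · (ln 2 / ln n) = ln 2 / ln 10, a constant independent of n. So the limit is ln 2 / ln 10 = log_10(2).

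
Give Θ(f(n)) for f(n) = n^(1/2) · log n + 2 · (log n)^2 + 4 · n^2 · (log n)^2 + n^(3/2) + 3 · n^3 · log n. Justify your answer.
f(n) ∈ Θ(n^3 · log n)

Compare the terms by growth order. For large n, n^a · (log n)^b dominates n^a' · (log n)^b' iff a > a', or (a = a' and b > b'). Ranking the 5 terms shows the dominant one is 3 · n^3 · log n. Hence f(n) ∈ Θ(n^3 · log n).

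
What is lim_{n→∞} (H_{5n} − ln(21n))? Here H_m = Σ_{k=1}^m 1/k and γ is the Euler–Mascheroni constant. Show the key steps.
lim = ln(5/21) + γ

By Euler-Maclaurin, H_m = ln m + γ + O(1/m). So
  H_{5n} − ln(21n) = ln(5n) + γ − ln(21n) + O(1/n)
                       = ln(5/21) + γ + O(1/n).
Hence the limit is ln(5/21) + γ.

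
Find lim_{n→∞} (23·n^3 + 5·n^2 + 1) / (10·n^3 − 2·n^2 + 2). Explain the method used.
lim = 23/10

For large n the leading n^3 terms dominate both numerator and denominator. Dividing top and bottom by n^3, every other term tends to 0, leaving 23/10.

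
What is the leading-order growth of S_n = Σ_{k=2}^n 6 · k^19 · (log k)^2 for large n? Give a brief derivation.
S_n ~ 3 · n^20 · (log n)^2 / 10

By integral comparison, S_n = ∫_1^n 6 · x^19 · (log x)^2 dx + O(n^19 · (log n)^2). For the integral, the leading term of ∫_1^n x^19 (log x)^2 dx is n^20/20 · (log n)^2 (by repeated integration by parts; each step lowers the log-exponent and produces a relatively O(1/log n) correction). Hence S_n ~ 3 · n^20 · (log n)^2 / 10.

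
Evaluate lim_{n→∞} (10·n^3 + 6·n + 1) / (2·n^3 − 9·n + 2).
lim = 10/2 = 5

For large n the leading n^3 terms dominate both numerator and denominator. Dividing top and bottom by n^3, every other term tends to 0, leaving 10/2 = 5.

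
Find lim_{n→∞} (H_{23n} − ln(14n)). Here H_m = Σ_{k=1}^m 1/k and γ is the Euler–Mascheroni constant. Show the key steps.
lim = ln(23/14) + γ

By Euler-Maclaurin, H_m = ln m + γ + O(1/m). So
  H_{23n} − ln(14n) = ln(23n) + γ − ln(14n) + O(1/n)
                       = ln(23/14) + γ + O(1/n).
Hence the limit is ln(23/14) + γ.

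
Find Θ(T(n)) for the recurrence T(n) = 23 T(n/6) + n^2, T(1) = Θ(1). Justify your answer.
T(n) = Θ(n^2)

log_6 23 ≈ 1.750. f(n) = n^2 dominates n^(log_6 23) since 2 > 1.750, and the regularity condition a·f(n/b) = 23·(n/6)^2 = (23/36)·n^2 ≤ c·f(n) holds with c = 23/36 ≈ 0.639 < 1. So this is Case 3: T(n) = Θ(f(n)) = Θ(n^2).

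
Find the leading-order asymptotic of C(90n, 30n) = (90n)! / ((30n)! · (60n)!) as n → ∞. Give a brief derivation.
C(90n, 30n) ~ (27/4)^(30n) · sqrt(3/(4π·30n))

Write N = 30n. Apply Stirling to each factorial:
  (3N)! ~ sqrt(2π·3N) · (3N/e)^(3N),
  N! ~ sqrt(2π N) · (N/e)^N,
  (2N)! ~ sqrt(2π·2N) · (2N/e)^(2N).
The exponential factors combine to (3N)^(3N) / (N^N · (2N)^(2N)) = 3^(3N)/2^(2N) = (3^3/2^2)^N = (27/4)^N.
The square-root prefactors combine to sqrt(2π·3N) / (sqrt(2π N)·sqrt(2π·2N)) = sqrt(3 / (2π·2·N)) = sqrt(3/(4π·30n)).
Substituting N = 30n: C(90n, 30n) ~ (27/4)^(30n) · sqrt(3/(4π·30n)).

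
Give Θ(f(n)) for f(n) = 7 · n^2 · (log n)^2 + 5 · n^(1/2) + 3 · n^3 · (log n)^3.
f(n) ∈ Θ(n^3 · (log n)^3)

Compare the terms by growth order. For large n, n^a · (log n)^b dominates n^a' · (log n)^b' iff a > a', or (a = a' and b > b'). Ranking the 3 terms shows the dominant one is 3 · n^3 · (log n)^3. Hence f(n) ∈ Θ(n^3 · (log n)^3).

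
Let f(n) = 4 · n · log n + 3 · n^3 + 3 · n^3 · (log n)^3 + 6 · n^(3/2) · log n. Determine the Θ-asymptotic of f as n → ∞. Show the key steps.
f(n) ∈ Θ(n^3 · (log n)^3)

Compare the terms by growth order. For large n, n^a · (log n)^b dominates n^a' · (log n)^b' iff a > a', or (a = a' and b > b'). Ranking the 4 terms shows the dominant one is 3 · n^3 · (log n)^3. Hence f(n) ∈ Θ(n^3 · (log n)^3).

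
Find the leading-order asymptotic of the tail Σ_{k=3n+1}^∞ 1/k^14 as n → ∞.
Σ_{k>3n} 1/k^14 ~ 1/(13 · (3n)^13)

Compare to the integral: ∫_{3n}^∞ x^(−14) dx = [−x^(−13)/13]_{3n}^∞ = 1/((14−1)·(3n)^13). Euler-Maclaurin then gives
  Σ_{k>3n} 1/k^14 = ∫_{3n}^∞ dx/x^14 − 1/(2·(3n)^14) + O(1/(3n)^15).
(Equivalently this is ζ(14) − Σ_{k≤3n} 1/k^14.)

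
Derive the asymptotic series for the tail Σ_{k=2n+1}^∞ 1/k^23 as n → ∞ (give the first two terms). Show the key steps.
Σ_{k>2n} 1/k^23 = 1/(22 · (2n)^22) − 1/(2 · (2n)^23) + O(1/(2n)^24)

Compare to the integral: ∫_{2n}^∞ x^(−23) dx = [−x^(−22)/22]_{2n}^∞ = 1/((23−1)·(2n)^22). The Euler-Maclaurin correction adds −f(2n)/2 = −1/(2·(2n)^23). Euler-Maclaurin then gives
  Σ_{k>2n} 1/k^23 = ∫_{2n}^∞ dx/x^23 − 1/(2·(2n)^23) + O(1/(2n)^24).
(Equivalently this is ζ(23) − Σ_{k≤2n} 1/k^23.)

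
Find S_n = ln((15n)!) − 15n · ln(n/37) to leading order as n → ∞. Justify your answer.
S_n ~ 15n · (ln 555 − 1) + O(ln n)

Stirling: ln((15n)!) = 15n ln(15n) − 15n + O(ln n).
  S_n = 15n ln(15n) − 15n − 15n ln(n/37) + O(ln n)
      = 15n ln(15n) − 15n ln n + 15n ln 37 − 15n + O(ln n)
      = 15n ln 15 + 15n ln 37 − 15n + O(ln n)
      = 15n (ln 555 − 1) + O(ln n).
Numerically ln(555) − 1 ≈ 5.3190.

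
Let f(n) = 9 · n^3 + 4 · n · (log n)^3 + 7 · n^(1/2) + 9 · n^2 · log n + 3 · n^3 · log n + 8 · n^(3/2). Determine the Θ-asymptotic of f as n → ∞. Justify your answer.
f(n) ∈ Θ(n^3 · log n)

Compare the terms by growth order. For large n, n^a · (log n)^b dominates n^a' · (log n)^b' iff a > a', or (a = a' and b > b'). Ranking the 6 terms shows the dominant one is 3 · n^3 · log n. Hence f(n) ∈ Θ(n^3 · log n).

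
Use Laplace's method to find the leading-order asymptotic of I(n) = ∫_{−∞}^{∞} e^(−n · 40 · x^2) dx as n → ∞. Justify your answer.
I(n) = sqrt(π/(40n))

Here φ(x) = 40 · x^2 has its unique minimum at x* = 0 with φ(x*) = 0 and φ''(x*) = 80. Laplace's method gives
  I(n) ~ e^(−n φ(x*)) · sqrt(2π / (n · φ''(x*))) = sqrt(2π / (80n)) = sqrt(π/(40n)).
This is exact: substituting u = (x − 0)·sqrt(40n) gives I(n) = (1/sqrt(40n)) ∫_{−∞}^{∞} e^(−u^2) du = sqrt(π/(40n)).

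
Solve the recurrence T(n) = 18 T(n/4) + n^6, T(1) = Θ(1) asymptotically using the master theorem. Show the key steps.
T(n) = Θ(n^6)

log_4 18 ≈ 2.085. f(n) = n^6 dominates n^(log_4 18) since 6 > 2.085, and the regularity condition a·f(n/b) = 18·(n/4)^6 = (18/4096)·n^6 ≤ c·f(n) holds with c = 18/4096 ≈ 0.00439 < 1. So this is Case 3: T(n) = Θ(f(n)) = Θ(n^6).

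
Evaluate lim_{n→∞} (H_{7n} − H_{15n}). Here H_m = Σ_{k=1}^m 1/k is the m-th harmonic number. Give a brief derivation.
lim = ln(7/15)

Euler-Maclaurin gives H_m = ln m + γ + 1/(2m) + O(1/m^2). The γ and O(1/m) terms cancel in the difference:
  H_{7n} − H_{15n} = ln(7n) − ln(15n) + O(1/n) = ln(7/15) + O(1/n).
Hence the limit is ln(7/15).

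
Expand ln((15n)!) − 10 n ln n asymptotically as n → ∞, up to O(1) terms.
ln((15n)!) − 10 n ln n = 5 n ln n + 15(ln 15 − 1) n + (1/2) ln(2π·15n) + O(1/n)

Stirling: ln((15n)!) = 15n ln(15n) − 15n + (1/2) ln(2π·15n) + O(1/n).
Expand 15n ln(15n) = 15n (ln n + ln 15) = 15n ln n + 15n ln 15.
Subtract 10n ln n: leading term is (15 − 10) n ln n = 5 n ln n. The next term is 15n ln 15 − 15n = 15(ln 15 − 1) n. Then the (1/2) ln(2π·15n) correction.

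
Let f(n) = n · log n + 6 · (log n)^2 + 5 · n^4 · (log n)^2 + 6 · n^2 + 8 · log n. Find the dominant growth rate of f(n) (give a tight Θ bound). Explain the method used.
f(n) ∈ Θ(n^4 · (log n)^2)

Compare the terms by growth order. For large n, n^a · (log n)^b dominates n^a' · (log n)^b' iff a > a', or (a = a' and b > b'). Ranking the 5 terms shows the dominant one is 5 · n^4 · (log n)^2. Hence f(n) ∈ Θ(n^4 · (log n)^2).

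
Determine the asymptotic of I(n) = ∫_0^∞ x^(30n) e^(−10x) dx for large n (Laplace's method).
I(n) ~ (sqrt(2π·30n) / 10) · (30n/(10e))^(30n)

Write the integrand as exp(30n ln x − 10x) and set f(x) = 30n ln x − 10x. Then f'(x) = 30n/x − 10 = 0 at x* = 30n/10, and f''(x*) = −30n/x*^2 = −10^2/(30n). Laplace's method (interior maximum) gives
  I(n) ~ e^(f(x*)) · sqrt(2π / |f''(x*)|)
        = exp(30n ln(30n/10) − 30n) · sqrt(2π · 30n / 10^2)
        = (30n/10)^(30n) e^(−30n) · sqrt(2π·30n) / 10
        = (sqrt(2π·30n) / 10) · (30n/(10e))^(30n).
This matches Γ(30n+1)/10^(30n+1) with Stirling applied to Γ.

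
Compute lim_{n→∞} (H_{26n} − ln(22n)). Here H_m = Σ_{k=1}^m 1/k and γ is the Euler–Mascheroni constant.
lim = ln(13/11) + γ

By Euler-Maclaurin, H_m = ln m + γ + O(1/m). So
  H_{26n} − ln(22n) = ln(26n) + γ − ln(22n) + O(1/n)
                       = ln(26/22) + γ + O(1/n).
Hence the limit is ln(26/22) + γ (= ln(13/11)).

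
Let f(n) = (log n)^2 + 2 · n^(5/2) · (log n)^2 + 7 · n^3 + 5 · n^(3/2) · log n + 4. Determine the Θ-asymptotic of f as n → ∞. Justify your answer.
f(n) ∈ Θ(n^3)

Compare the terms by growth order. For large n, n^a · (log n)^b dominates n^a' · (log n)^b' iff a > a', or (a = a' and b > b'). Ranking the 5 terms shows the dominant one is 7 · n^3. Hence f(n) ∈ Θ(n^3).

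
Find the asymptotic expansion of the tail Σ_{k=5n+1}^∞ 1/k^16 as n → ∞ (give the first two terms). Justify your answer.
Σ_{k>5n} 1/k^16 = 1/(15 · (5n)^15) − 1/(2 · (5n)^16) + O(1/(5n)^17)

Compare to the integral: ∫_{5n}^∞ x^(−16) dx = [−x^(−15)/15]_{5n}^∞ = 1/((16−1)·(5n)^15). The Euler-Maclaurin correction adds −f(5n)/2 = −1/(2·(5n)^16). Euler-Maclaurin then gives
  Σ_{k>5n} 1/k^16 = ∫_{5n}^∞ dx/x^16 − 1/(2·(5n)^16) + O(1/(5n)^17).
(Equivalently this is ζ(16) − Σ_{k≤5n} 1/k^16.)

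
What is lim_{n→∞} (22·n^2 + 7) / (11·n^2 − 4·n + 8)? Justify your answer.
lim = 22/11 = 2

For large n the leading n^2 terms dominate both numerator and denominator. Dividing top and bottom by n^2, every other term tends to 0, leaving 22/11 = 2.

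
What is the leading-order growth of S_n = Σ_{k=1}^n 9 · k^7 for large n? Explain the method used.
S_n ~ 9 · n^8 / 8

By integral comparison (Euler-Maclaurin), Σ_{k=1}^n 9 · k^7 = 9 · ∫_0^n x^7 dx + O(n^7) = 9 · n^8/8 + O(n^7). (Equivalently, Faulhaber's formula gives the same leading term.)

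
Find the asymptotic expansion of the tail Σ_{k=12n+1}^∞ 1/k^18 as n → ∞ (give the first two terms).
Σ_{k>12n} 1/k^18 = 1/(17 · (12n)^17) − 1/(2 · (12n)^18) + O(1/(12n)^19)

Compare to the integral: ∫_{12n}^∞ x^(−18) dx = [−x^(−17)/17]_{12n}^∞ = 1/((18−1)·(12n)^17). The Euler-Maclaurin correction adds −f(12n)/2 = −1/(2·(12n)^18). Euler-Maclaurin then gives
  Σ_{k>12n} 1/k^18 = ∫_{12n}^∞ dx/x^18 − 1/(2·(12n)^18) + O(1/(12n)^19).
(Equivalently this is ζ(18) − Σ_{k≤12n} 1/k^18.)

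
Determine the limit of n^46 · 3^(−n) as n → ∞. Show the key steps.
lim = 0

Exponentials with base > 1 dominate every fixed polynomial: for any fixed c, n^c / 3^n → 0 as n → ∞ (e.g. by the ratio test, or by writing 3^n = e^(n ln 3) and noting e^(n ln 3) / n^c → ∞). Hence n^46 · 3^(−n) = n^46 / 3^n → 0.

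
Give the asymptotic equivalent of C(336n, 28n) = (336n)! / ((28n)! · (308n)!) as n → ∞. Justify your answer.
C(336n, 28n) ~ (8916100448256/285311670611)^(28n) · sqrt(6/(11π·28n))

Write N = 28n. Apply Stirling to each factorial:
  (12N)! ~ sqrt(2π·12N) · (12N/e)^(12N),
  N! ~ sqrt(2π N) · (N/e)^N,
  (11N)! ~ sqrt(2π·11N) · (11N/e)^(11N).
The exponential factors combine to (12N)^(12N) / (N^N · (11N)^(11N)) = 12^(12N)/11^(11N) = (12^12/11^11)^N = (8916100448256/285311670611)^N.
The square-root prefactors combine to sqrt(2π·12N) / (sqrt(2π N)·sqrt(2π·11N)) = sqrt(12 / (2π·11·N)) = sqrt(6/(11π·28n)).
Substituting N = 28n: C(336n, 28n) ~ (8916100448256/285311670611)^(28n) · sqrt(6/(11π·28n)).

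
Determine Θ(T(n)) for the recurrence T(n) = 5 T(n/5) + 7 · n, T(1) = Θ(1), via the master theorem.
T(n) = Θ(n log n)

log_5 5 = 1, and f(n) = 7 · n = Θ(n^(log_5 5)). This is Case 2 of the master theorem: T(n) = Θ(f(n) · log n) = Θ(n log n).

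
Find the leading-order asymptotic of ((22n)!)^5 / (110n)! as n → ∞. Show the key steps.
((22n)!)^5/(110n)! ~ ((2π·22n)^(4/2) / sqrt(5)) · 5^(−5·22n)  →  0

Write N = 22n. Stirling: N! ~ sqrt(2π N)(N/e)^N and (5N)! ~ sqrt(2π·5N)·(5N/e)^(5N).
  (N!)^5/(5N)! ~ (2π N)^(5/2) (N/e)^(5N) / [sqrt(2π·5N) (5N/e)^(5N)]
     = (2π N)^(5/2) / sqrt(2π·5N) · (N/(5N))^(5N)
     = (2π N)^((5−1)/2) / sqrt(5) · 5^(−5N).
Since 5^5 > 1, the factor 5^(−5N) decays exponentially, so the ratio → 0. Substituting N = 22n gives the stated form.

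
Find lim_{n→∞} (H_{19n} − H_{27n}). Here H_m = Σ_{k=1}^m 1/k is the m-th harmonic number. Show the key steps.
lim = ln(19/27)

Euler-Maclaurin gives H_m = ln m + γ + 1/(2m) + O(1/m^2). The γ and O(1/m) terms cancel in the difference:
  H_{19n} − H_{27n} = ln(19n) − ln(27n) + O(1/n) = ln(19/27) + O(1/n).
Hence the limit is ln(19/27).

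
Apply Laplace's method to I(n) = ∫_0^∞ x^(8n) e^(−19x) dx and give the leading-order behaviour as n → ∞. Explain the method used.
I(n) ~ (sqrt(2π·8n) / 19) · (8n/(19e))^(8n)

Write the integrand as exp(8n ln x − 19x) and set f(x) = 8n ln x − 19x. Then f'(x) = 8n/x − 19 = 0 at x* = 8n/19, and f''(x*) = −8n/x*^2 = −19^2/(8n). Laplace's method (interior maximum) gives
  I(n) ~ e^(f(x*)) · sqrt(2π / |f''(x*)|)
        = exp(8n ln(8n/19) − 8n) · sqrt(2π · 8n / 19^2)
        = (8n/19)^(8n) e^(−8n) · sqrt(2π·8n) / 19
        = (sqrt(2π·8n) / 19) · (8n/(19e))^(8n).
This matches Γ(8n+1)/19^(8n+1) with Stirling applied to Γ.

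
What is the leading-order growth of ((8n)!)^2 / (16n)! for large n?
((8n)!)^2/(16n)! ~ ((2π·8n)^(1/2) / sqrt(2)) · 2^(−2·8n)  →  0

Write N = 8n. Stirling: N! ~ sqrt(2π N)(N/e)^N and (2N)! ~ sqrt(2π·2N)·(2N/e)^(2N).
  (N!)^2/(2N)! ~ (2π N)^(2/2) (N/e)^(2N) / [sqrt(2π·2N) (2N/e)^(2N)]
     = (2π N)^(2/2) / sqrt(2π·2N) · (N/(2N))^(2N)
     = (2π N)^((2−1)/2) / sqrt(2) · 2^(−2N).
Since 2^2 > 1, the factor 2^(−2N) decays exponentially, so the ratio → 0. Substituting N = 8n gives the stated form.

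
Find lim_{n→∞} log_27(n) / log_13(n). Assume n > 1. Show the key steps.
lim = ln(13) / ln(27) = log_27(13)

Change of base: log_27(n) = ln n / ln 27 and log_13(n) = ln n / ln 13. The ratio is (ln n / ln 27) · (ln 13 / ln n) = ln 13 / ln 27, a constant independent of n. So the limit is ln 13 / ln 27 = log_27(13).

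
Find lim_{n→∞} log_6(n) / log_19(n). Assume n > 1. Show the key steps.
lim = ln(19) / ln(6) = log_6(19)

Change of base: log_6(n) = ln n / ln 6 and log_19(n) = ln n / ln 19. The ratio is (ln n / ln 6) · (ln 19 / ln n) = ln 19 / ln 6, a constant independent of n. So the limit is ln 19 / ln 6 = log_6(19).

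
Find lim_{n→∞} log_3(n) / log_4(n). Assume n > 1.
lim = ln(4) / ln(3) = log_3(4)

Change of base: log_3(n) = ln n / ln 3 and log_4(n) = ln n / ln 4. The ratio is (ln n / ln 3) · (ln 4 / ln n) = ln 4 / ln 3, a constant independent of n. So the limit is ln 4 / ln 3 = log_3(4).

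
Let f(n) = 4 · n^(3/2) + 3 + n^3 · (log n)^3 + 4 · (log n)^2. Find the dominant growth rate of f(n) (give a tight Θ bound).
f(n) ∈ Θ(n^3 · (log n)^3)

Compare the terms by growth order. For large n, n^a · (log n)^b dominates n^a' · (log n)^b' iff a > a', or (a = a' and b > b'). Ranking the 4 terms shows the dominant one is n^3 · (log n)^3. Hence f(n) ∈ Θ(n^3 · (log n)^3).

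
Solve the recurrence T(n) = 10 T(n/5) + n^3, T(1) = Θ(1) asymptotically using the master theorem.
T(n) = Θ(n^3)

log_5 10 ≈ 1.431. f(n) = n^3 dominates n^(log_5 10) since 3 > 1.431, and the regularity condition a·f(n/b) = 10·(n/5)^3 = (10/125)·n^3 ≤ c·f(n) holds with c = 10/125 ≈ 0.08 < 1. So this is Case 3: T(n) = Θ(f(n)) = Θ(n^3).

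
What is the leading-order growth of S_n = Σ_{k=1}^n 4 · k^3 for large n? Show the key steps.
S_n ~ n^4

By integral comparison (Euler-Maclaurin), Σ_{k=1}^n 4 · k^3 = 4 · ∫_0^n x^3 dx + O(n^3) = 4 · n^4/4 = n^4 + O(n^3). (Equivalently, Faulhaber's formula gives the same leading term.)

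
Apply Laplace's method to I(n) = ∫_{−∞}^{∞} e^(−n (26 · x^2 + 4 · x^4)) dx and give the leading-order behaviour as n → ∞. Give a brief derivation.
I(n) ~ sqrt(π/(26n))

φ(x) = 26 · x^2 + 4 · x^4 has its unique global minimum at x* = 0 (since φ'(x) = 52x + 16x^3 = 0 only at x = 0 for real x with both coefficients positive, and φ → ∞ as |x| → ∞). At x* = 0, φ(0) = 0 and φ''(0) = 52. Laplace's method then gives
  I(n) ~ sqrt(2π / (n · φ''(0))) · e^(−n φ(0)) = sqrt(2π / (52n)) = sqrt(π/(26n)).
The 4 · x^4 term contributes only at subleading order (an O(1/n) relative correction).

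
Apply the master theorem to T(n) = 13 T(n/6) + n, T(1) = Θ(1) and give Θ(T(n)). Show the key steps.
T(n) = Θ(n^(log_6 13))

Master theorem: compare f(n) = n to n^(log_6 13) where log_6 13 ≈ 1.432. Since 1 < log_6 13, we have f(n) = O(n^(log_6 13 − ε)) for some ε > 0 — Case 1. Hence T(n) = Θ(n^(log_6 13)).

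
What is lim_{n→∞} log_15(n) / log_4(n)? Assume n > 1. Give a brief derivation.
lim = ln(4) / ln(15) = log_15(4)

Change of base: log_15(n) = ln n / ln 15 and log_4(n) = ln n / ln 4. The ratio is (ln n / ln 15) · (ln 4 / ln n) = ln 4 / ln 15, a constant independent of n. So the limit is ln 4 / ln 15 = log_15(4).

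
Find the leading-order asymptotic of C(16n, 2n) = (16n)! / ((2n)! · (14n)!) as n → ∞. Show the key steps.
C(16n, 2n) ~ (16777216/823543)^(2n) · sqrt(4/(7π·2n))

Write N = 2n. Apply Stirling to each factorial:
  (8N)! ~ sqrt(2π·8N) · (8N/e)^(8N),
  N! ~ sqrt(2π N) · (N/e)^N,
  (7N)! ~ sqrt(2π·7N) · (7N/e)^(7N).
The exponential factors combine to (8N)^(8N) / (N^N · (7N)^(7N)) = 8^(8N)/7^(7N) = (8^8/7^7)^N = (16777216/823543)^N.
The square-root prefactors combine to sqrt(2π·8N) / (sqrt(2π N)·sqrt(2π·7N)) = sqrt(8 / (2π·7·N)) = sqrt(4/(7π·2n)).
Substituting N = 2n: C(16n, 2n) ~ (16777216/823543)^(2n) · sqrt(4/(7π·2n)).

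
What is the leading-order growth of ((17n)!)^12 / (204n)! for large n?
((17n)!)^12/(204n)! ~ ((2π·17n)^(11/2) / sqrt(12)) · 12^(−12·17n)  →  0

Write N = 17n. Stirling: N! ~ sqrt(2π N)(N/e)^N and (12N)! ~ sqrt(2π·12N)·(12N/e)^(12N).
  (N!)^12/(12N)! ~ (2π N)^(12/2) (N/e)^(12N) / [sqrt(2π·12N) (12N/e)^(12N)]
     = (2π N)^(12/2) / sqrt(2π·12N) · (N/(12N))^(12N)
     = (2π N)^((12−1)/2) / sqrt(12) · 12^(−12N).
Since 12^12 > 1, the factor 12^(−12N) decays exponentially, so the ratio → 0. Substituting N = 17n gives the stated form.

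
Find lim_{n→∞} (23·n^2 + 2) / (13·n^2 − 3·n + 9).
lim = 23/13

For large n the leading n^2 terms dominate both numerator and denominator. Dividing top and bottom by n^2, every other term tends to 0, leaving 23/13.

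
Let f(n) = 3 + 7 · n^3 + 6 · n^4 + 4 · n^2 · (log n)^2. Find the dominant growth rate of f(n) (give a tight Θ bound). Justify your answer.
f(n) ∈ Θ(n^4)

Compare the terms by growth order. For large n, n^a · (log n)^b dominates n^a' · (log n)^b' iff a > a', or (a = a' and b > b'). Ranking the 4 terms shows the dominant one is 6 · n^4. Hence f(n) ∈ Θ(n^4).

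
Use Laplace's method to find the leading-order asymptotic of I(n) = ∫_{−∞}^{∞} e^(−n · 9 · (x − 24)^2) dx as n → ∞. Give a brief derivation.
I(n) = sqrt(π/(9n))

Here φ(x) = 9 · (x − 24)^2 has its unique minimum at x* = 24 with φ(x*) = 0 and φ''(x*) = 18. Laplace's method gives
  I(n) ~ e^(−n φ(x*)) · sqrt(2π / (n · φ''(x*))) = sqrt(2π / (18n)) = sqrt(π/(9n)).
This is exact: substituting u = (x − 24)·sqrt(9n) gives I(n) = (1/sqrt(9n)) ∫_{−∞}^{∞} e^(−u^2) du = sqrt(π/(9n)).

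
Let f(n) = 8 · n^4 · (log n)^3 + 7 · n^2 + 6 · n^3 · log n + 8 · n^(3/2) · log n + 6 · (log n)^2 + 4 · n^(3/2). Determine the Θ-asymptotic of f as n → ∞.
f(n) ∈ Θ(n^4 · (log n)^3)

Compare the terms by growth order. For large n, n^a · (log n)^b dominates n^a' · (log n)^b' iff a > a', or (a = a' and b > b'). Ranking the 6 terms shows the dominant one is 8 · n^4 · (log n)^3. Hence f(n) ∈ Θ(n^4 · (log n)^3).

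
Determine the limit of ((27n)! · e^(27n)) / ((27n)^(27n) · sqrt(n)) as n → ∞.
lim = sqrt(2π·27)

Stirling: (27n)! ~ sqrt(2π·27n) · (27n/e)^(27n). Hence
  (27n)! · e^(27n) / (27n)^(27n) ~ sqrt(2π·27n).
Dividing by sqrt(n): sqrt(2π·27n) / sqrt(n) = sqrt(2π·27) · n^((1−1)/2), so the limit is sqrt(2π·27).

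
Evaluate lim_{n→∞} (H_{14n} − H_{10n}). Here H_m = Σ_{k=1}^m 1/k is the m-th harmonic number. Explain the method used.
lim = ln(14/10) = ln(7/5)

Euler-Maclaurin gives H_m = ln m + γ + 1/(2m) + O(1/m^2). The γ and O(1/m) terms cancel in the difference:
  H_{14n} − H_{10n} = ln(14n) − ln(10n) + O(1/n) = ln(14/10) + O(1/n).
Hence the limit is ln(14/10) = ln(7/5).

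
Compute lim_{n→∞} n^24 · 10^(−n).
lim = 0

Exponentials with base > 1 dominate every fixed polynomial: for any fixed c, n^c / 10^n → 0 as n → ∞ (e.g. by the ratio test, or by writing 10^n = e^(n ln 10) and noting e^(n ln 10) / n^c → ∞). Hence n^24 · 10^(−n) = n^24 / 10^n → 0.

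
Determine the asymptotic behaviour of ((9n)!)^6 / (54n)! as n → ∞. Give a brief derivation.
((9n)!)^6/(54n)! ~ ((2π·9n)^(5/2) / sqrt(6)) · 6^(−6·9n)  →  0

Write N = 9n. Stirling: N! ~ sqrt(2π N)(N/e)^N and (6N)! ~ sqrt(2π·6N)·(6N/e)^(6N).
  (N!)^6/(6N)! ~ (2π N)^(6/2) (N/e)^(6N) / [sqrt(2π·6N) (6N/e)^(6N)]
     = (2π N)^(6/2) / sqrt(2π·6N) · (N/(6N))^(6N)
     = (2π N)^((6−1)/2) / sqrt(6) · 6^(−6N).
Since 6^6 > 1, the factor 6^(−6N) decays exponentially, so the ratio → 0. Substituting N = 9n gives the stated form.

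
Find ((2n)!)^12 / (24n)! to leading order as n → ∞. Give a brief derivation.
((2n)!)^12/(24n)! ~ ((2π·2n)^(11/2) / sqrt(12)) · 12^(−12·2n)  →  0

Write N = 2n. Stirling: N! ~ sqrt(2π N)(N/e)^N and (12N)! ~ sqrt(2π·12N)·(12N/e)^(12N).
  (N!)^12/(12N)! ~ (2π N)^(12/2) (N/e)^(12N) / [sqrt(2π·12N) (12N/e)^(12N)]
     = (2π N)^(12/2) / sqrt(2π·12N) · (N/(12N))^(12N)
     = (2π N)^((12−1)/2) / sqrt(12) · 12^(−12N).
Since 12^12 > 1, the factor 12^(−12N) decays exponentially, so the ratio → 0. Substituting N = 2n gives the stated form.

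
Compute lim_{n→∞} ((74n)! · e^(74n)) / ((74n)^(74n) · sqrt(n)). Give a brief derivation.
lim = sqrt(2π·74)

Stirling: (74n)! ~ sqrt(2π·74n) · (74n/e)^(74n). Hence
  (74n)! · e^(74n) / (74n)^(74n) ~ sqrt(2π·74n).
Dividing by sqrt(n): sqrt(2π·74n) / sqrt(n) = sqrt(2π·74) · n^((1−1)/2), so the limit is sqrt(2π·74).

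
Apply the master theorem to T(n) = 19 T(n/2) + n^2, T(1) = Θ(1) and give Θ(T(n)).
T(n) = Θ(n^(log_2 19))

Master theorem: compare f(n) = n^2 to n^(log_2 19) where log_2 19 ≈ 4.248. Since 2 < log_2 19, we have f(n) = O(n^(log_2 19 − ε)) for some ε > 0 — Case 1. Hence T(n) = Θ(n^(log_2 19)).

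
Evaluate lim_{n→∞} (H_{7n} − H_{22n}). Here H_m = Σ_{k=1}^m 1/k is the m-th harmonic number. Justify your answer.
lim = ln(7/22)

Euler-Maclaurin gives H_m = ln m + γ + 1/(2m) + O(1/m^2). The γ and O(1/m) terms cancel in the difference:
  H_{7n} − H_{22n} = ln(7n) − ln(22n) + O(1/n) = ln(7/22) + O(1/n).
Hence the limit is ln(7/22).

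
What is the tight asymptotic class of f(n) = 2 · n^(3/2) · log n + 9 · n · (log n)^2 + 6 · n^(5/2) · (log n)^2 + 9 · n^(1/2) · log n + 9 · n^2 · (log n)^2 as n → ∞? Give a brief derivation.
f(n) ∈ Θ(n^(5/2) · (log n)^2)

Compare the terms by growth order. For large n, n^a · (log n)^b dominates n^a' · (log n)^b' iff a > a', or (a = a' and b > b'). Ranking the 5 terms shows the dominant one is 6 · n^(5/2) · (log n)^2. Hence f(n) ∈ Θ(n^(5/2) · (log n)^2).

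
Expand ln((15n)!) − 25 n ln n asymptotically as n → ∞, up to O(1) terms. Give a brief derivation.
ln((15n)!) − 25 n ln n = −10 n ln n + 15(ln 15 − 1) n + (1/2) ln(2π·15n) + O(1/n)

Stirling: ln((15n)!) = 15n ln(15n) − 15n + (1/2) ln(2π·15n) + O(1/n).
Expand 15n ln(15n) = 15n (ln n + ln 15) = 15n ln n + 15n ln 15.
Subtract 25n ln n: leading term is (15 − 25) n ln n = −10 n ln n. The next term is 15n ln 15 − 15n = 15(ln 15 − 1) n. Then the (1/2) ln(2π·15n) correction.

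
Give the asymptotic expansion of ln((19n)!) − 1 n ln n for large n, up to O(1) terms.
ln((19n)!) − 1 n ln n = 18 n ln n + 19(ln 19 − 1) n + (1/2) ln(2π·19n) + O(1/n)

Stirling: ln((19n)!) = 19n ln(19n) − 19n + (1/2) ln(2π·19n) + O(1/n).
Expand 19n ln(19n) = 19n (ln n + ln 19) = 19n ln n + 19n ln 19.
Subtract 1n ln n: leading term is (19 − 1) n ln n = 18 n ln n. The next term is 19n ln 19 − 19n = 19(ln 19 − 1) n. Then the (1/2) ln(2π·19n) correction.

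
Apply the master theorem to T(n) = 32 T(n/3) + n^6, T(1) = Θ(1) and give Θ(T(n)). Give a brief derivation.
T(n) = Θ(n^6)

log_3 32 ≈ 3.155. f(n) = n^6 dominates n^(log_3 32) since 6 > 3.155, and the regularity condition a·f(n/b) = 32·(n/3)^6 = (32/729)·n^6 ≤ c·f(n) holds with c = 32/729 ≈ 0.0439 < 1. So this is Case 3: T(n) = Θ(f(n)) = Θ(n^6).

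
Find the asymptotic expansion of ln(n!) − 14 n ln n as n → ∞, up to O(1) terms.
ln(n!) − 14 n ln n = −13 n ln n − n + (1/2) ln(2π n) + O(1/n)

Stirling: ln((n)!) = n ln(n) − n + (1/2) ln(2π·n) + O(1/n).
Here n ln(n) = n ln n.
Subtract 14n ln n: leading term is (1 − 14) n ln n = −13 n ln n. The next term is −n. Then the (1/2) ln(2π·n) correction.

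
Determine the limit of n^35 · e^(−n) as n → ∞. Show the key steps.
lim = 0

Exponentials with base > 1 dominate every fixed polynomial: for any fixed c, n^c / e^n → 0 as n → ∞ (e.g. by the ratio test, or since e^n grows faster than any power of n). Hence n^35 · e^(−n) = n^35 / e^n → 0.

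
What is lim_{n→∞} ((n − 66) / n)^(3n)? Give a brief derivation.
lim = e^(−198)

Rewrite as (1 − 66/n)^(3n). By the standard limit (1 + x/n)^n → e^x, we have (1 − 66/n)^n → e^(−66), and raising to the 3rd power gives e^(−198).
More precisely, ln[(1 − 66/n)^(3n)] = 3n · ln(1 − 66/n) = 3n · (-66/n + O(1/n^2)) = -198 + O(1/n) → -198.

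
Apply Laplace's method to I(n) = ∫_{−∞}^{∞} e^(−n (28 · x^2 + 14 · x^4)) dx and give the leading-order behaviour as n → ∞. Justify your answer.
I(n) ~ sqrt(π/(28n))

φ(x) = 28 · x^2 + 14 · x^4 has its unique global minimum at x* = 0 (since φ'(x) = 56x + 56x^3 = 0 only at x = 0 for real x with both coefficients positive, and φ → ∞ as |x| → ∞). At x* = 0, φ(0) = 0 and φ''(0) = 56. Laplace's method then gives
  I(n) ~ sqrt(2π / (n · φ''(0))) · e^(−n φ(0)) = sqrt(2π / (56n)) = sqrt(π/(28n)).
The 14 · x^4 term contributes only at subleading order (an O(1/n) relative correction).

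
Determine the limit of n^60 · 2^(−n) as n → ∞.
lim = 0

Exponentials with base > 1 dominate every fixed polynomial: for any fixed c, n^c / 2^n → 0 as n → ∞ (e.g. by the ratio test, or by writing 2^n = e^(n ln 2) and noting e^(n ln 2) / n^c → ∞). Hence n^60 · 2^(−n) = n^60 / 2^n → 0.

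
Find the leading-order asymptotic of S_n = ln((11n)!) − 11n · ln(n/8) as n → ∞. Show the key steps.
S_n ~ 11n · (ln 88 − 1) + O(ln n)

Stirling: ln((11n)!) = 11n ln(11n) − 11n + O(ln n).
  S_n = 11n ln(11n) − 11n − 11n ln(n/8) + O(ln n)
      = 11n ln(11n) − 11n ln n + 11n ln 8 − 11n + O(ln n)
      = 11n ln 11 + 11n ln 8 − 11n + O(ln n)
      = 11n (ln 88 − 1) + O(ln n).
Numerically ln(88) − 1 ≈ 3.4773.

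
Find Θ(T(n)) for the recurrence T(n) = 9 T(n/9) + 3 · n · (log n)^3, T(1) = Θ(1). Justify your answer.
T(n) = Θ(n · (log n)^4)

Here log_9 9 = 1 and f(n) = 3 · n · (log n)^3 = Θ(n^(log_9 9) · (log n)^3). This is the extended Case 2 of the master theorem (f matches the critical exponent up to log factors), giving T(n) = Θ(n^(log_9 9) · (log n)^(3+1)) = Θ(n · (log n)^4).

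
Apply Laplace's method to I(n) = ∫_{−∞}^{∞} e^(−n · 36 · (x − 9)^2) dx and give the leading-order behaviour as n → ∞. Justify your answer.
I(n) = sqrt(π/(36n))

Here φ(x) = 36 · (x − 9)^2 has its unique minimum at x* = 9 with φ(x*) = 0 and φ''(x*) = 72. Laplace's method gives
  I(n) ~ e^(−n φ(x*)) · sqrt(2π / (n · φ''(x*))) = sqrt(2π / (72n)) = sqrt(π/(36n)).
This is exact: substituting u = (x − 9)·sqrt(36n) gives I(n) = (1/sqrt(36n)) ∫_{−∞}^{∞} e^(−u^2) du = sqrt(π/(36n)).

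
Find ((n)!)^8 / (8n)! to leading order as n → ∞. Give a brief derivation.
((n)!)^8/(8n)! ~ ((2π·n)^(7/2) / sqrt(8)) · 8^(−8·n)  →  0

Write N = n. Stirling: N! ~ sqrt(2π N)(N/e)^N and (8N)! ~ sqrt(2π·8N)·(8N/e)^(8N).
  (N!)^8/(8N)! ~ (2π N)^(8/2) (N/e)^(8N) / [sqrt(2π·8N) (8N/e)^(8N)]
     = (2π N)^(8/2) / sqrt(2π·8N) · (N/(8N))^(8N)
     = (2π N)^((8−1)/2) / sqrt(8) · 8^(−8N).
Since 8^8 > 1, the factor 8^(−8N) decays exponentially, so the ratio → 0. Substituting N = n gives the stated form.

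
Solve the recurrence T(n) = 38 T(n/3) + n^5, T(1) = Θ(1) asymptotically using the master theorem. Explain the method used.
T(n) = Θ(n^5)

log_3 38 ≈ 3.311. f(n) = n^5 dominates n^(log_3 38) since 5 > 3.311, and the regularity condition a·f(n/b) = 38·(n/3)^5 = (38/243)·n^5 ≤ c·f(n) holds with c = 38/243 ≈ 0.156 < 1. So this is Case 3: T(n) = Θ(f(n)) = Θ(n^5).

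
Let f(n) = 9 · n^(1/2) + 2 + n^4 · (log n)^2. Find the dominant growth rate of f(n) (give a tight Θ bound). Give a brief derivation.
f(n) ∈ Θ(n^4 · (log n)^2)

Compare the terms by growth order. For large n, n^a · (log n)^b dominates n^a' · (log n)^b' iff a > a', or (a = a' and b > b'). Ranking the 3 terms shows the dominant one is n^4 · (log n)^2. Hence f(n) ∈ Θ(n^4 · (log n)^2).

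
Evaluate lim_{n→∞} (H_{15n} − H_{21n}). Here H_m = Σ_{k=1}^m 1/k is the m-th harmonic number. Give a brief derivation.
lim = ln(15/21) = ln(5/7)

Euler-Maclaurin gives H_m = ln m + γ + 1/(2m) + O(1/m^2). The γ and O(1/m) terms cancel in the difference:
  H_{15n} − H_{21n} = ln(15n) − ln(21n) + O(1/n) = ln(15/21) + O(1/n).
Hence the limit is ln(15/21) = ln(5/7).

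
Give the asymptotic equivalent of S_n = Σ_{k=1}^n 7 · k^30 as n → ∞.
S_n ~ 7 · n^31 / 31

By integral comparison (Euler-Maclaurin), Σ_{k=1}^n 7 · k^30 = 7 · ∫_0^n x^30 dx + O(n^30) = 7 · n^31/31 + O(n^30). (Equivalently, Faulhaber's formula gives the same leading term.)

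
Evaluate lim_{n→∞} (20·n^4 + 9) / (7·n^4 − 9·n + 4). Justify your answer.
lim = 20/7

For large n the leading n^4 terms dominate both numerator and denominator. Dividing top and bottom by n^4, every other term tends to 0, leaving 20/7.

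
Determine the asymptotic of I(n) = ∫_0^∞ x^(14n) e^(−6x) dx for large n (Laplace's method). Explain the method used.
I(n) ~ (sqrt(2π·14n) / 6) · (14n/(6e))^(14n)

Write the integrand as exp(14n ln x − 6x) and set f(x) = 14n ln x − 6x. Then f'(x) = 14n/x − 6 = 0 at x* = 14n/6, and f''(x*) = −14n/x*^2 = −6^2/(14n). Laplace's method (interior maximum) gives
  I(n) ~ e^(f(x*)) · sqrt(2π / |f''(x*)|)
        = exp(14n ln(14n/6) − 14n) · sqrt(2π · 14n / 6^2)
        = (14n/6)^(14n) e^(−14n) · sqrt(2π·14n) / 6
        = (sqrt(2π·14n) / 6) · (14n/(6e))^(14n).
This matches Γ(14n+1)/6^(14n+1) with Stirling applied to Γ.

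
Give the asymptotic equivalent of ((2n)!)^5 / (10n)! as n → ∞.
((2n)!)^5/(10n)! ~ ((2π·2n)^(4/2) / sqrt(5)) · 5^(−5·2n)  →  0

Write N = 2n. Stirling: N! ~ sqrt(2π N)(N/e)^N and (5N)! ~ sqrt(2π·5N)·(5N/e)^(5N).
  (N!)^5/(5N)! ~ (2π N)^(5/2) (N/e)^(5N) / [sqrt(2π·5N) (5N/e)^(5N)]
     = (2π N)^(5/2) / sqrt(2π·5N) · (N/(5N))^(5N)
     = (2π N)^((5−1)/2) / sqrt(5) · 5^(−5N).
Since 5^5 > 1, the factor 5^(−5N) decays exponentially, so the ratio → 0. Substituting N = 2n gives the stated form.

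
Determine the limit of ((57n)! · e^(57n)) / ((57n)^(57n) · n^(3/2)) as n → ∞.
lim = 0

Stirling: (57n)! ~ sqrt(2π·57n) · (57n/e)^(57n). Hence
  (57n)! · e^(57n) / (57n)^(57n) ~ sqrt(2π·57n).
Dividing by n^(3/2): sqrt(2π·57n) / n^(3/2) = sqrt(2π·57) · n^((1−3)/2), so the expression behaves like sqrt(2π·57) · n^((1−3)/2) → 0.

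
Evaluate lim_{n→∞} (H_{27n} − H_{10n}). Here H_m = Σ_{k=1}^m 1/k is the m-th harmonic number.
lim = ln(27/10)

Euler-Maclaurin gives H_m = ln m + γ + 1/(2m) + O(1/m^2). The γ and O(1/m) terms cancel in the difference:
  H_{27n} − H_{10n} = ln(27n) − ln(10n) + O(1/n) = ln(27/10) + O(1/n).
Hence the limit is ln(27/10).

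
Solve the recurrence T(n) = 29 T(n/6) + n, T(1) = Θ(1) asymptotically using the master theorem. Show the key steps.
T(n) = Θ(n^(log_6 29))

Master theorem: compare f(n) = n to n^(log_6 29) where log_6 29 ≈ 1.879. Since 1 < log_6 29, we have f(n) = O(n^(log_6 29 − ε)) for some ε > 0 — Case 1. Hence T(n) = Θ(n^(log_6 29)).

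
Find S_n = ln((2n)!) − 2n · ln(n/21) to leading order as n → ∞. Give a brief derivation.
S_n ~ 2n · (ln 42 − 1) + O(ln n)

Stirling: ln((2n)!) = 2n ln(2n) − 2n + O(ln n).
  S_n = 2n ln(2n) − 2n − 2n ln(n/21) + O(ln n)
      = 2n ln(2n) − 2n ln n + 2n ln 21 − 2n + O(ln n)
      = 2n ln 2 + 2n ln 21 − 2n + O(ln n)
      = 2n (ln 42 − 1) + O(ln n).
Numerically ln(42) − 1 ≈ 2.7377.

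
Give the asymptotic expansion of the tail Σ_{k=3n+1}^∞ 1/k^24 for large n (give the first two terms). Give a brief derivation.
Σ_{k>3n} 1/k^24 = 1/(23 · (3n)^23) − 1/(2 · (3n)^24) + O(1/(3n)^25)

Compare to the integral: ∫_{3n}^∞ x^(−24) dx = [−x^(−23)/23]_{3n}^∞ = 1/((24−1)·(3n)^23). The Euler-Maclaurin correction adds −f(3n)/2 = −1/(2·(3n)^24). Euler-Maclaurin then gives
  Σ_{k>3n} 1/k^24 = ∫_{3n}^∞ dx/x^24 − 1/(2·(3n)^24) + O(1/(3n)^25).
(Equivalently this is ζ(24) − Σ_{k≤3n} 1/k^24.)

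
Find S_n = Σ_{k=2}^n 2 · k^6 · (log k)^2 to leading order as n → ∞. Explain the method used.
S_n ~ 2 · n^7 · (log n)^2 / 7

By integral comparison, S_n = ∫_1^n 2 · x^6 · (log x)^2 dx + O(n^6 · (log n)^2). For the integral, the leading term of ∫_1^n x^6 (log x)^2 dx is n^7/7 · (log n)^2 (by repeated integration by parts; each step lowers the log-exponent and produces a relatively O(1/log n) correction). Hence S_n ~ 2 · n^7 · (log n)^2 / 7.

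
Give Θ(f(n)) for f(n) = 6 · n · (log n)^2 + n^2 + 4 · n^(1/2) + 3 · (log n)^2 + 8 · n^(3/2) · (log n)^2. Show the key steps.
f(n) ∈ Θ(n^2)

Compare the terms by growth order. For large n, n^a · (log n)^b dominates n^a' · (log n)^b' iff a > a', or (a = a' and b > b'). Ranking the 5 terms shows the dominant one is n^2. Hence f(n) ∈ Θ(n^2).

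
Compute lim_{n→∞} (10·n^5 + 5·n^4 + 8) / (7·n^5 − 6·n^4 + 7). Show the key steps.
lim = 10/7

For large n the leading n^5 terms dominate both numerator and denominator. Dividing top and bottom by n^5, every other term tends to 0, leaving 10/7.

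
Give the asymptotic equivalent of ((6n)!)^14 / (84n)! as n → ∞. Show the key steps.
((6n)!)^14/(84n)! ~ ((2π·6n)^(13/2) / sqrt(14)) · 14^(−14·6n)  →  0

Write N = 6n. Stirling: N! ~ sqrt(2π N)(N/e)^N and (14N)! ~ sqrt(2π·14N)·(14N/e)^(14N).
  (N!)^14/(14N)! ~ (2π N)^(14/2) (N/e)^(14N) / [sqrt(2π·14N) (14N/e)^(14N)]
     = (2π N)^(14/2) / sqrt(2π·14N) · (N/(14N))^(14N)
     = (2π N)^((14−1)/2) / sqrt(14) · 14^(−14N).
Since 14^14 > 1, the factor 14^(−14N) decays exponentially, so the ratio → 0. Substituting N = 6n gives the stated form.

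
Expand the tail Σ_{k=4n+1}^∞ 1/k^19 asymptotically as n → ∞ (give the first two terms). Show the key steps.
Σ_{k>4n} 1/k^19 = 1/(18 · (4n)^18) − 1/(2 · (4n)^19) + O(1/(4n)^20)

Compare to the integral: ∫_{4n}^∞ x^(−19) dx = [−x^(−18)/18]_{4n}^∞ = 1/((19−1)·(4n)^18). The Euler-Maclaurin correction adds −f(4n)/2 = −1/(2·(4n)^19). Euler-Maclaurin then gives
  Σ_{k>4n} 1/k^19 = ∫_{4n}^∞ dx/x^19 − 1/(2·(4n)^19) + O(1/(4n)^20).
(Equivalently this is ζ(19) − Σ_{k≤4n} 1/k^19.)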